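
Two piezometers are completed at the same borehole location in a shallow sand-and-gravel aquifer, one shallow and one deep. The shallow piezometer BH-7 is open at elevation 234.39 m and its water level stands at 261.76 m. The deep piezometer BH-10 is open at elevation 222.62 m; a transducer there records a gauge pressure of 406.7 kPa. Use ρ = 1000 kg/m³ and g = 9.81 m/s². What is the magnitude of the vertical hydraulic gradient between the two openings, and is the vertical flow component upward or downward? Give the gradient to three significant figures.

|i_v| ≈ 0.197; vertical flow is upward

Total head at BH-7: h = 261.76 m (water level in the standpipe).
Pressure head at BH-10: ψ = P/(ρg) = 406.7×1000 / (1000 × 9.81) = 41.46 m.
Total head at BH-10: h = z + ψ = 222.62 + 41.46 = 264.08 m.
Δh = h(BH-7) − h(BH-10) = 261.76 − 264.08 = -2.32 m.
Vertical separation Δz = 234.39 − 222.62 = 11.77 m.
|i_v| = |Δh| / Δz = 2.32 / 11.77 = 0.197.
Head is higher in the deep piezometer, so vertical flow is upward (discharge condition).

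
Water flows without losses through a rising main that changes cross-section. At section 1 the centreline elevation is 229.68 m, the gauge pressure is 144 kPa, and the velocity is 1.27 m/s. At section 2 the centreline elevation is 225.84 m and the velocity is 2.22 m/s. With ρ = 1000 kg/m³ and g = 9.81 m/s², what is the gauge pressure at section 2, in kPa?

P₂ ≈ 180 kPa

Pressure head at 1: ψ₁ = P₁/(ρg) = 144×1000 / (1000 × 9.81) = 14.68 m.
Velocity heads: v₁²/2g = 1.27²/19.62 = 0.082 m; v₂²/2g = 2.22²/19.62 = 0.251 m.
Total head H = z₁ + ψ₁ + v₁²/2g = 229.68 + 14.68 + 0.082 = 244.44 m.
ψ₂ = H − z₂ − v₂²/2g = 244.44 − 225.84 − 0.251 = 18.35 m.
P₂ = ρgψ₂ = 1000 × 9.81 × 18.35 ≈ 180 kPa.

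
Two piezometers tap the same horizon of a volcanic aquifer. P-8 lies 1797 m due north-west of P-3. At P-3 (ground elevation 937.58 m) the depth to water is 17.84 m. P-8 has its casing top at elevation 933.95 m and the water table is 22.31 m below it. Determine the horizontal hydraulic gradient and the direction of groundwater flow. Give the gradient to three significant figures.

Total head at P-3: h = 937.58 − 17.84 = 919.74 m.
Total head at P-8: h = 933.95 − 22.31 = 911.64 m.
Head difference: h(P-3) − h(P-8) = 919.74 − 911.64 = 8.10 m.
Hydraulic gradient: i = |Δh| / L = 8.10 / 1797 = 0.00451.
Flow is from higher to lower head: from P-3 toward P-8, i.e. toward the north-west.

i ≈ 0.00451; groundwater flows toward the north-west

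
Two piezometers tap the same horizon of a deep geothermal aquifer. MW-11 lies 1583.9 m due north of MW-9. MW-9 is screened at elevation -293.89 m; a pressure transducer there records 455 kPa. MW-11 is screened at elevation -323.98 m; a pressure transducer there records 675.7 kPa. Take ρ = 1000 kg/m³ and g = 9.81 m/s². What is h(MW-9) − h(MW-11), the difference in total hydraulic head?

Δh ≈ 7.59 m

Pressure head at MW-9: ψ = P/(ρg) = 455×1000 / (1000 × 9.81) = 46.38 m.
Total head at MW-9: h = z + ψ = -293.89 + 46.38 = -247.51 m.
Pressure head at MW-11: ψ = P/(ρg) = 675.7×1000 / (1000 × 9.81) = 68.88 m.
Total head at MW-11: h = z + ψ = -323.98 + 68.88 = -255.10 m.
Head difference: h(MW-9) − h(MW-11) = -247.51 − (-255.10) = 7.59 m.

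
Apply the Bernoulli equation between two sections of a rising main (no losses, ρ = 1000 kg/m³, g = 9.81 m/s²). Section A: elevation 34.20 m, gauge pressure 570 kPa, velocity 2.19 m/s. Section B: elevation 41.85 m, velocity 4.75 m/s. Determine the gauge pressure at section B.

Pressure head at A: ψ₁ = P₁/(ρg) = 570×1000 / (1000 × 9.81) = 58.10 m.
Velocity heads: v₁²/2g = 2.19²/19.62 = 0.244 m; v₂²/2g = 4.75²/19.62 = 1.150 m.
Total head H = z₁ + ψ₁ + v₁²/2g = 34.20 + 58.10 + 0.244 = 92.54 m.
ψ₂ = H − z₂ − v₂²/2g = 92.54 − 41.85 − 1.150 = 49.54 m.
P₂ = ρgψ₂ = 1000 × 9.81 × 49.54 ≈ 486 kPa.

P₂ ≈ 486 kPa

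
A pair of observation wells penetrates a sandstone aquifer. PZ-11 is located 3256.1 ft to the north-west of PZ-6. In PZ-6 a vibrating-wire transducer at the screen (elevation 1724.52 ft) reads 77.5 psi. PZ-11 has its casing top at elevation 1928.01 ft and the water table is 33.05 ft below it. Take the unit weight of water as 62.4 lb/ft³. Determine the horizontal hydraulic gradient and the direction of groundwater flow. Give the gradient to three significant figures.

Pressure head at PZ-6: ψ = 144·P/γ = 144 × 77.5 / 62.4 = 178.85 ft.
Total head at PZ-6: h = z + ψ = 1724.52 + 178.85 = 1903.37 ft.
Total head at PZ-11: h = 1928.01 − 33.05 = 1894.96 ft.
Head difference: h(PZ-6) − h(PZ-11) = 1903.37 − 1894.96 = 8.41 ft.
Hydraulic gradient: i = |Δh| / L = 8.41 / 3256.1 = 0.00258.
Flow is from higher to lower head: from PZ-6 toward PZ-11, i.e. toward the north-west.

i ≈ 0.00258; groundwater flows toward the north-west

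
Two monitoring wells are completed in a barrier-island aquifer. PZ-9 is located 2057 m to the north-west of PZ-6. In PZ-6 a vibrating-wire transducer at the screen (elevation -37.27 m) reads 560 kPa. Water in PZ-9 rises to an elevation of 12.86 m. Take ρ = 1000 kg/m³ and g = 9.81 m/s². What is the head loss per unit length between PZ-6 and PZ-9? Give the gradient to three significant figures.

i ≈ 0.00338 m/m

Pressure head at PZ-6: ψ = P/(ρg) = 560×1000 / (1000 × 9.81) = 57.08 m.
Total head at PZ-6: h = z + ψ = -37.27 + 57.08 = 19.81 m.
Total head at PZ-9: h = 12.86 m (water level in the piezometer is the total head).
Head difference: h(PZ-6) − h(PZ-9) = 19.81 − 12.86 = 6.95 m.
Hydraulic gradient: i = |Δh| / L = 6.95 / 2057 = 0.00338.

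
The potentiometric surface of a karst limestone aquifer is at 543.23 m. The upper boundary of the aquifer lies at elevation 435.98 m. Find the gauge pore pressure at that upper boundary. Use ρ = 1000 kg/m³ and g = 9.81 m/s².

P ≈ 1050 kPa

Pressure head at the aquifer top: ψ = h − z = 543.23 − 435.98 = 107.25 m.
P = ρgψ = 1000 × 9.81 × 107.25 = 1052122 Pa ≈ 1050 kPa.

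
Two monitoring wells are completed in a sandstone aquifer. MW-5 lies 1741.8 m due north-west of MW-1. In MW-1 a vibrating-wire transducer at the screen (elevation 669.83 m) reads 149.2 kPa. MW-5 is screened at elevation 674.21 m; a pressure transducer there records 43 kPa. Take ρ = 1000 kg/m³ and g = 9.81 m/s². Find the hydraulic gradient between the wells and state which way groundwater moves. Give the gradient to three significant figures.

i ≈ 0.00370; groundwater flows toward the north-west

Pressure head at MW-1: ψ = P/(ρg) = 149.2×1000 / (1000 × 9.81) = 15.21 m.
Total head at MW-1: h = z + ψ = 669.83 + 15.21 = 685.04 m.
Pressure head at MW-5: ψ = P/(ρg) = 43×1000 / (1000 × 9.81) = 4.38 m.
Total head at MW-5: h = z + ψ = 674.21 + 4.38 = 678.59 m.
Head difference: h(MW-1) − h(MW-5) = 685.04 − 678.59 = 6.45 m.
Hydraulic gradient: i = |Δh| / L = 6.45 / 1741.8 = 0.00370.
Flow is from higher to lower head: from MW-1 toward MW-5, i.e. toward the north-west.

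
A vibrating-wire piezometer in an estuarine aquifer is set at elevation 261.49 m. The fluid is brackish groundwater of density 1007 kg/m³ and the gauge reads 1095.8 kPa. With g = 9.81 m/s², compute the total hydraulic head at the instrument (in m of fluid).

ψ = P/(ρg) = 1095.8×1000 / (1007 × 9.81) = 110.93 m.
h = z + ψ = 261.49 + 110.93 = 372.42 m.

h ≈ 372.42 m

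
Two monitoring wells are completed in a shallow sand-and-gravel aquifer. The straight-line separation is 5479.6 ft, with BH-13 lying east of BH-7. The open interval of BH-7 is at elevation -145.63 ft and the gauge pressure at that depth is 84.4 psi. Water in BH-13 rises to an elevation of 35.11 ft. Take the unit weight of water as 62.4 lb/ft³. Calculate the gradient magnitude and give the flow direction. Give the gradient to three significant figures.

Pressure head at BH-7: ψ = 144·P/γ = 144 × 84.4 / 62.4 = 194.77 ft.
Total head at BH-7: h = z + ψ = -145.63 + 194.77 = 49.14 ft.
Total head at BH-13: h = 35.11 ft (water level in the piezometer is the total head).
Head difference: h(BH-7) − h(BH-13) = 49.14 − 35.11 = 14.03 ft.
Hydraulic gradient: i = |Δh| / L = 14.03 / 5479.6 = 0.00256.
Flow is from higher to lower head: from BH-7 toward BH-13, i.e. toward the east.

i ≈ 0.00256; groundwater flows toward the east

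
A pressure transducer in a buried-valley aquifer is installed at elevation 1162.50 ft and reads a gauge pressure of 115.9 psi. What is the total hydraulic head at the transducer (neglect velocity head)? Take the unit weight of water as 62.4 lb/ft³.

h ≈ 1429.96 ft

ψ = 144·P/γ = 144 × 115.9 / 62.4 = 267.46 ft.
h = z + ψ = 1162.50 + 267.46 = 1429.96 ft.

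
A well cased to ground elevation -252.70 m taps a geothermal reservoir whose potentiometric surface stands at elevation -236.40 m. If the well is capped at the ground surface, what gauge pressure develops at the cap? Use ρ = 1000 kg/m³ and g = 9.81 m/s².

Head above the cap: Δh = -236.40 − (-252.70) = 16.30 m.
P = ρgΔh = 1000 × 9.81 × 16.30 = 159903 Pa ≈ 160 kPa.

P ≈ 160 kPa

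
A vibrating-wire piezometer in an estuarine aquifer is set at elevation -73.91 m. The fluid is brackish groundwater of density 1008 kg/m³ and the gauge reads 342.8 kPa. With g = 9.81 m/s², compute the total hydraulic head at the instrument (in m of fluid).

h ≈ -39.24 m

ψ = P/(ρg) = 342.8×1000 / (1008 × 9.81) = 34.67 m.
h = z + ψ = -73.91 + 34.67 = -39.24 m.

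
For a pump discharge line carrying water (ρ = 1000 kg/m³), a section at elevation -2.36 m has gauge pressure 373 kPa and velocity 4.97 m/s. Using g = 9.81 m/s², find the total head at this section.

h ≈ 36.92 m

Pressure head ψ = P/(ρg) = 373×1000 / (1000 × 9.81) = 38.02 m.
Velocity head = v²/(2g) = 4.97² / (2 × 9.81) = 1.259 m.
h = z + ψ + v²/(2g) = -2.36 + 38.02 + 1.259 = 36.92 m.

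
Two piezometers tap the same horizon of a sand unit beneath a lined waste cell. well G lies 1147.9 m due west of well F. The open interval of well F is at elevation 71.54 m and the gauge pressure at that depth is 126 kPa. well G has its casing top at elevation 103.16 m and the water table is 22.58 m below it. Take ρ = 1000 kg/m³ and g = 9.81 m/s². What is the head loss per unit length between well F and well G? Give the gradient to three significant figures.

i ≈ 0.00331 m/m

Pressure head at well F: ψ = P/(ρg) = 126×1000 / (1000 × 9.81) = 12.84 m.
Total head at well F: h = z + ψ = 71.54 + 12.84 = 84.38 m.
Total head at well G: h = 103.16 − 22.58 = 80.58 m.
Head difference: h(well F) − h(well G) = 84.38 − 80.58 = 3.80 m.
Hydraulic gradient: i = |Δh| / L = 3.80 / 1147.9 = 0.00331.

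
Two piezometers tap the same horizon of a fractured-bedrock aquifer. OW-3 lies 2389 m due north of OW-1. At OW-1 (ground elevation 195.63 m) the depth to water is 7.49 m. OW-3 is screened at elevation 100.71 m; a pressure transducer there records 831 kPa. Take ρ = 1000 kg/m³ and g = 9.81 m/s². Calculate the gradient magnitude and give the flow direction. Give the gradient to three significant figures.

Total head at OW-1: h = 195.63 − 7.49 = 188.14 m.
Pressure head at OW-3: ψ = P/(ρg) = 831×1000 / (1000 × 9.81) = 84.71 m.
Total head at OW-3: h = z + ψ = 100.71 + 84.71 = 185.42 m.
Head difference: h(OW-1) − h(OW-3) = 188.14 − 185.42 = 2.72 m.
Hydraulic gradient: i = |Δh| / L = 2.72 / 2389 = 0.00114.
Flow is from higher to lower head: from OW-1 toward OW-3, i.e. toward the north.

i ≈ 0.00114; groundwater flows toward the north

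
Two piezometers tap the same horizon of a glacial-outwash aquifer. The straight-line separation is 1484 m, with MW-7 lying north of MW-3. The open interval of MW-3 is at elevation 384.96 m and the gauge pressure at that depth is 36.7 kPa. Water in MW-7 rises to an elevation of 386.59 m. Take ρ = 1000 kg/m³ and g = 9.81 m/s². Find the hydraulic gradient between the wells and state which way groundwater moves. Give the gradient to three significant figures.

i ≈ 0.00142; groundwater flows toward the north

Pressure head at MW-3: ψ = P/(ρg) = 36.7×1000 / (1000 × 9.81) = 3.74 m.
Total head at MW-3: h = z + ψ = 384.96 + 3.74 = 388.70 m.
Total head at MW-7: h = 386.59 m (water level in the piezometer is the total head).
Head difference: h(MW-3) − h(MW-7) = 388.70 − 386.59 = 2.11 m.
Hydraulic gradient: i = |Δh| / L = 2.11 / 1484 = 0.00142.
Flow is from higher to lower head: from MW-3 toward MW-7, i.e. toward the north.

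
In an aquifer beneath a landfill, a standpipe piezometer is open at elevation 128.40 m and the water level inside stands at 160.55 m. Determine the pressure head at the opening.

ψ ≈ 32.15 m

Total head h = 160.55 m (the water-surface elevation in the piezometer).
Pressure head ψ = h − z = 160.55 − 128.40 = 32.15 m.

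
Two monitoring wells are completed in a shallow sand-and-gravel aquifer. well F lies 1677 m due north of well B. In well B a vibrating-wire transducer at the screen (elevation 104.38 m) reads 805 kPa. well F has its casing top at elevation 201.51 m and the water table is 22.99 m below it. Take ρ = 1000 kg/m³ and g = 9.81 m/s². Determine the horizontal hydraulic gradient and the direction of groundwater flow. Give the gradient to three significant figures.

i ≈ 0.00472; groundwater flows toward the north

Pressure head at well B: ψ = P/(ρg) = 805×1000 / (1000 × 9.81) = 82.06 m.
Total head at well B: h = z + ψ = 104.38 + 82.06 = 186.44 m.
Total head at well F: h = 201.51 − 22.99 = 178.52 m.
Head difference: h(well B) − h(well F) = 186.44 − 178.52 = 7.92 m.
Hydraulic gradient: i = |Δh| / L = 7.92 / 1677 = 0.00472.
Flow is from higher to lower head: from well B toward well F, i.e. toward the north.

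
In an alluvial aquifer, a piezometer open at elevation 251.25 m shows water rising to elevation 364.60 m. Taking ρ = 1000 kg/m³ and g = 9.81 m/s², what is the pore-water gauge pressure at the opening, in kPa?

Pressure head ψ = h − z = 364.60 − 251.25 = 113.35 m.
P = ρgψ = 1000 × 9.81 × 113.35 = 1111964 Pa ≈ 1110 kPa.

P ≈ 1110 kPa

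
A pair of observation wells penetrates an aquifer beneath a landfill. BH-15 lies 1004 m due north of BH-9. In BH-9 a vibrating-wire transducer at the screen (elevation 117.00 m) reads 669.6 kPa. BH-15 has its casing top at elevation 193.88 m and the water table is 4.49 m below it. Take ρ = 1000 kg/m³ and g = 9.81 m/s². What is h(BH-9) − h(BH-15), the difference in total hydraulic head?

Pressure head at BH-9: ψ = P/(ρg) = 669.6×1000 / (1000 × 9.81) = 68.26 m.
Total head at BH-9: h = z + ψ = 117.00 + 68.26 = 185.26 m.
Total head at BH-15: h = 193.88 − 4.49 = 189.39 m.
Head difference: h(BH-9) − h(BH-15) = 185.26 − 189.39 = -4.13 m.

Δh ≈ -4.13 m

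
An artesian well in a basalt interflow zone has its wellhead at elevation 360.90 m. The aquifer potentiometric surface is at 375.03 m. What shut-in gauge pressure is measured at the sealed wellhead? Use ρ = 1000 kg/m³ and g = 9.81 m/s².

P ≈ 139 kPa

Head above the cap: Δh = 375.03 − 360.90 = 14.13 m.
P = ρgΔh = 1000 × 9.81 × 14.13 = 138615 Pa ≈ 139 kPa.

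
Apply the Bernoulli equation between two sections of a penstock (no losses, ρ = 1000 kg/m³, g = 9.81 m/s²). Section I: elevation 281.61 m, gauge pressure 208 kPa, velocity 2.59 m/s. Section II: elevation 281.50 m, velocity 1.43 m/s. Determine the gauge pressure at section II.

Pressure head at I: ψ₁ = P₁/(ρg) = 208×1000 / (1000 × 9.81) = 21.20 m.
Velocity heads: v₁²/2g = 2.59²/19.62 = 0.342 m; v₂²/2g = 1.43²/19.62 = 0.104 m.
Total head H = z₁ + ψ₁ + v₁²/2g = 281.61 + 21.20 + 0.342 = 303.15 m.
ψ₂ = H − z₂ − v₂²/2g = 303.15 − 281.50 − 0.104 = 21.55 m.
P₂ = ρgψ₂ = 1000 × 9.81 × 21.55 ≈ 211 kPa.

P₂ ≈ 211 kPa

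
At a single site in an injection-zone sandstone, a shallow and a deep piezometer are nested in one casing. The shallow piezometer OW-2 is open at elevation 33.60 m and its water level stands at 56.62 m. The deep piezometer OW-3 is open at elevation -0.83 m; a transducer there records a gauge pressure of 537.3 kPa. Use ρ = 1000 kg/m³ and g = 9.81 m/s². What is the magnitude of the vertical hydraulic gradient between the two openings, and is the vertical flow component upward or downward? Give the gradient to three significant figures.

|i_v| ≈ 0.0778; vertical flow is downward

Total head at OW-2: h = 56.62 m (water level in the standpipe).
Pressure head at OW-3: ψ = P/(ρg) = 537.3×1000 / (1000 × 9.81) = 54.77 m.
Total head at OW-3: h = z + ψ = -0.83 + 54.77 = 53.94 m.
Δh = h(OW-2) − h(OW-3) = 56.62 − 53.94 = 2.68 m.
Vertical separation Δz = 33.60 − (-0.83) = 34.43 m.
|i_v| = |Δh| / Δz = 2.68 / 34.43 = 0.0778.
Head is higher in the shallow piezometer, so vertical flow is downward (recharge condition).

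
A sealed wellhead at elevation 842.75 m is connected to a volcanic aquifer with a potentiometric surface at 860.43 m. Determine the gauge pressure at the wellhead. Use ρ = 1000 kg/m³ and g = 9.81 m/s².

Head above the cap: Δh = 860.43 − 842.75 = 17.68 m.
P = ρgΔh = 1000 × 9.81 × 17.68 = 173441 Pa ≈ 173 kPa.

P ≈ 173 kPa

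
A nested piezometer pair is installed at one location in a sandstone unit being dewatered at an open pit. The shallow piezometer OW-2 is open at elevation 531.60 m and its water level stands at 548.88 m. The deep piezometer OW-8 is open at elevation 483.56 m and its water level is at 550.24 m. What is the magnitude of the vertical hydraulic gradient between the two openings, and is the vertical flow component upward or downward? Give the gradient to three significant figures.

|i_v| ≈ 0.0283; vertical flow is upward

Total head at OW-2: h = 548.88 m (water level in the standpipe).
Total head at OW-8: h = 550.24 m.
Δh = h(OW-2) − h(OW-8) = 548.88 − 550.24 = -1.36 m.
Vertical separation Δz = 531.60 − 483.56 = 48.04 m.
|i_v| = |Δh| / Δz = 1.36 / 48.04 = 0.0283.
Head is higher in the deep piezometer, so vertical flow is upward (discharge condition).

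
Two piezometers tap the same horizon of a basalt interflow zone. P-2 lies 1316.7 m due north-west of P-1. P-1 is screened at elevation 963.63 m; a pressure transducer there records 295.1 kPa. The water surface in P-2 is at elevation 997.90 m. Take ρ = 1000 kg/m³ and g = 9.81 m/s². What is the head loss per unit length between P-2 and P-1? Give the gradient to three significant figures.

Pressure head at P-1: ψ = P/(ρg) = 295.1×1000 / (1000 × 9.81) = 30.08 m.
Total head at P-1: h = z + ψ = 963.63 + 30.08 = 993.71 m.
Total head at P-2: h = 997.90 m (water level in the piezometer is the total head).
Head difference: h(P-1) − h(P-2) = 993.71 − 997.90 = -4.19 m.
Hydraulic gradient: i = |Δh| / L = 4.19 / 1316.7 = 0.00318.

i ≈ 0.00318 m/m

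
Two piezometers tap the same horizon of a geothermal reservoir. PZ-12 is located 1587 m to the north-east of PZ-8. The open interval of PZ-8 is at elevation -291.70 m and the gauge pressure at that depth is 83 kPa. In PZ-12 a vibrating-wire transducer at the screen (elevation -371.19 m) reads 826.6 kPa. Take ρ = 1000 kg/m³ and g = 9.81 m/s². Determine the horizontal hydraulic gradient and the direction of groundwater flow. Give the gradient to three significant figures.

Pressure head at PZ-8: ψ = P/(ρg) = 83×1000 / (1000 × 9.81) = 8.46 m.
Total head at PZ-8: h = z + ψ = -291.70 + 8.46 = -283.24 m.
Pressure head at PZ-12: ψ = P/(ρg) = 826.6×1000 / (1000 × 9.81) = 84.26 m.
Total head at PZ-12: h = z + ψ = -371.19 + 84.26 = -286.93 m.
Head difference: h(PZ-8) − h(PZ-12) = -283.24 − (-286.93) = 3.69 m.
Hydraulic gradient: i = |Δh| / L = 3.69 / 1587 = 0.00233.
Flow is from higher to lower head: from PZ-8 toward PZ-12, i.e. toward the north-east.

i ≈ 0.00233; groundwater flows toward the north-east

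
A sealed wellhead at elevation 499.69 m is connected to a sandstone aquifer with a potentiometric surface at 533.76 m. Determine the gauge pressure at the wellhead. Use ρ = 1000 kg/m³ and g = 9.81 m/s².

P ≈ 334 kPa

Head above the cap: Δh = 533.76 − 499.69 = 34.07 m.
P = ρgΔh = 1000 × 9.81 × 34.07 = 334227 Pa ≈ 334 kPa.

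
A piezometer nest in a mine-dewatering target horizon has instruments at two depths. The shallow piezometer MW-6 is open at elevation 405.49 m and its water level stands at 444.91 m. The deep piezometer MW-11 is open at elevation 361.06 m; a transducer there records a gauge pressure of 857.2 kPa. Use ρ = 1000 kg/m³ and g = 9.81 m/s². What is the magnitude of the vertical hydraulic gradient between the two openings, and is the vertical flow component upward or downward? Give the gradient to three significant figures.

|i_v| ≈ 0.0795; vertical flow is upward

Total head at MW-6: h = 444.91 m (water level in the standpipe).
Pressure head at MW-11: ψ = P/(ρg) = 857.2×1000 / (1000 × 9.81) = 87.38 m.
Total head at MW-11: h = z + ψ = 361.06 + 87.38 = 448.44 m.
Δh = h(MW-6) − h(MW-11) = 444.91 − 448.44 = -3.53 m.
Vertical separation Δz = 405.49 − 361.06 = 44.43 m.
|i_v| = |Δh| / Δz = 3.53 / 44.43 = 0.0795.
Head is higher in the deep piezometer, so vertical flow is upward (discharge condition).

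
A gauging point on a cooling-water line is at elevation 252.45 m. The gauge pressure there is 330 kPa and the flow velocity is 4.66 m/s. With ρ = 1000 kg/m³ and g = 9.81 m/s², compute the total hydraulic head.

Pressure head ψ = P/(ρg) = 330×1000 / (1000 × 9.81) = 33.64 m.
Velocity head = v²/(2g) = 4.66² / (2 × 9.81) = 1.107 m.
h = z + ψ + v²/(2g) = 252.45 + 33.64 + 1.107 = 287.20 m.

h ≈ 287.20 m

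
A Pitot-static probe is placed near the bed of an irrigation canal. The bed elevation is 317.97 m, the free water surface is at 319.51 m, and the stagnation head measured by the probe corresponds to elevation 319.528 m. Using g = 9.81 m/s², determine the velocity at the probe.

v ≈ 0.594 m/s

Near the bed, under hydrostatic conditions, the piezometric head (z + ψ) equals the free-surface elevation, 319.51 m.
Velocity head = total − piezometric = 319.528 − 319.51 = 0.018 m.
v = √(2g·h_v) = √(2 × 9.81 × 0.018) = 0.594 m/s.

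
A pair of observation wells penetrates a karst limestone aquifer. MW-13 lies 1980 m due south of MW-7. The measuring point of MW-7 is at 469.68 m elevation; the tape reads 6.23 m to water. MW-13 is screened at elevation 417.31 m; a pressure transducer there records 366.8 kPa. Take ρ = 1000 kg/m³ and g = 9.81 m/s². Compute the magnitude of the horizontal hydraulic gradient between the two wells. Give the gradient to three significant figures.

i ≈ 0.00442

Total head at MW-7: h = 469.68 − 6.23 = 463.45 m.
Pressure head at MW-13: ψ = P/(ρg) = 366.8×1000 / (1000 × 9.81) = 37.39 m.
Total head at MW-13: h = z + ψ = 417.31 + 37.39 = 454.70 m.
Head difference: h(MW-7) − h(MW-13) = 463.45 − 454.70 = 8.75 m.
Hydraulic gradient: i = |Δh| / L = 8.75 / 1980 = 0.00442.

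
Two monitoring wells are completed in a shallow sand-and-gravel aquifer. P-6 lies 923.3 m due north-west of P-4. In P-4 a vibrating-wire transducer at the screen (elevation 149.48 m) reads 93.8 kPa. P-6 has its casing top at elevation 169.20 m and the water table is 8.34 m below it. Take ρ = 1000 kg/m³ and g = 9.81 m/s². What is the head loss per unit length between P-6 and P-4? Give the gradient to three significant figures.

i ≈ 0.00197 m/m

Pressure head at P-4: ψ = P/(ρg) = 93.8×1000 / (1000 × 9.81) = 9.56 m.
Total head at P-4: h = z + ψ = 149.48 + 9.56 = 159.04 m.
Total head at P-6: h = 169.20 − 8.34 = 160.86 m.
Head difference: h(P-4) − h(P-6) = 159.04 − 160.86 = -1.82 m.
Hydraulic gradient: i = |Δh| / L = 1.82 / 923.3 = 0.00197.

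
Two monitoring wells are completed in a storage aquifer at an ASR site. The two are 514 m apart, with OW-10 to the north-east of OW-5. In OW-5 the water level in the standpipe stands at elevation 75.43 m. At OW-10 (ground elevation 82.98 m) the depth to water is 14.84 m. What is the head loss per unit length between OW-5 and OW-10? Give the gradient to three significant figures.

i ≈ 0.0142 m/m

Total head at OW-5: h = 75.43 m (water level in the piezometer is the total head).
Total head at OW-10: h = 82.98 − 14.84 = 68.14 m.
Head difference: h(OW-5) − h(OW-10) = 75.43 − 68.14 = 7.29 m.
Hydraulic gradient: i = |Δh| / L = 7.29 / 514 = 0.0142.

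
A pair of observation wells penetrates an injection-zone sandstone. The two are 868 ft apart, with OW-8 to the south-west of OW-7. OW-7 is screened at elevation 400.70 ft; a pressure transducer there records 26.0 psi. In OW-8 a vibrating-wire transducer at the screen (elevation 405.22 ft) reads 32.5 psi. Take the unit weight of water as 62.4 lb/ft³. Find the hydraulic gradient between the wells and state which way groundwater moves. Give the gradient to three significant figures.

i ≈ 0.0225; groundwater flows toward the north-east

Pressure head at OW-7: ψ = 144·P/γ = 144 × 26.0 / 62.4 = 60.00 ft.
Total head at OW-7: h = z + ψ = 400.70 + 60.00 = 460.70 ft.
Pressure head at OW-8: ψ = 144·P/γ = 144 × 32.5 / 62.4 = 75.00 ft.
Total head at OW-8: h = z + ψ = 405.22 + 75.00 = 480.22 ft.
Head difference: h(OW-7) − h(OW-8) = 460.70 − 480.22 = -19.52 ft.
Hydraulic gradient: i = |Δh| / L = 19.52 / 868 = 0.0225.
Flow is from higher to lower head: from OW-8 toward OW-7, i.e. toward the north-east.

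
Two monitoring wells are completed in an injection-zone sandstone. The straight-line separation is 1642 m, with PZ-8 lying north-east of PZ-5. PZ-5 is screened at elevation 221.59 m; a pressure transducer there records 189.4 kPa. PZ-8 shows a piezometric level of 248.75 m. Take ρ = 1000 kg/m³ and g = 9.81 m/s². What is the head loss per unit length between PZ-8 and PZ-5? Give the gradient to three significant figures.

Pressure head at PZ-5: ψ = P/(ρg) = 189.4×1000 / (1000 × 9.81) = 19.31 m.
Total head at PZ-5: h = z + ψ = 221.59 + 19.31 = 240.90 m.
Total head at PZ-8: h = 248.75 m (water level in the piezometer is the total head).
Head difference: h(PZ-5) − h(PZ-8) = 240.90 − 248.75 = -7.85 m.
Hydraulic gradient: i = |Δh| / L = 7.85 / 1642 = 0.00478.

i ≈ 0.00478 m/m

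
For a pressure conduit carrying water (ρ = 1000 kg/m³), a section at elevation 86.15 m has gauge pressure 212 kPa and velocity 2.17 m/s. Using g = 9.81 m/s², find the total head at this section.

Pressure head ψ = P/(ρg) = 212×1000 / (1000 × 9.81) = 21.61 m.
Velocity head = v²/(2g) = 2.17² / (2 × 9.81) = 0.240 m.
h = z + ψ + v²/(2g) = 86.15 + 21.61 + 0.240 = 108.00 m.

h ≈ 108.00 m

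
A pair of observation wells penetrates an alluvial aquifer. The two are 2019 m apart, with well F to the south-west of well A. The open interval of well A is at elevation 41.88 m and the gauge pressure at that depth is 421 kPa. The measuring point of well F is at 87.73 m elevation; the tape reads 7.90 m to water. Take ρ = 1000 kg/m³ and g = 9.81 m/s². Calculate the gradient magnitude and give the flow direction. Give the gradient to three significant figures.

i ≈ 0.00246; groundwater flows toward the south-west

Pressure head at well A: ψ = P/(ρg) = 421×1000 / (1000 × 9.81) = 42.92 m.
Total head at well A: h = z + ψ = 41.88 + 42.92 = 84.80 m.
Total head at well F: h = 87.73 − 7.90 = 79.83 m.
Head difference: h(well A) − h(well F) = 84.80 − 79.83 = 4.97 m.
Hydraulic gradient: i = |Δh| / L = 4.97 / 2019 = 0.00246.
Flow is from higher to lower head: from well A toward well F, i.e. toward the south-west.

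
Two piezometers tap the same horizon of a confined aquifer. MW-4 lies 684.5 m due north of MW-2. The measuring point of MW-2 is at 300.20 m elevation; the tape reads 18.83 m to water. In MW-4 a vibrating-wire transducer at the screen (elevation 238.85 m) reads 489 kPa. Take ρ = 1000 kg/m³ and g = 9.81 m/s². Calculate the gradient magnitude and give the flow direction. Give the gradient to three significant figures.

i ≈ 0.0107; groundwater flows toward the south

Total head at MW-2: h = 300.20 − 18.83 = 281.37 m.
Pressure head at MW-4: ψ = P/(ρg) = 489×1000 / (1000 × 9.81) = 49.85 m.
Total head at MW-4: h = z + ψ = 238.85 + 49.85 = 288.70 m.
Head difference: h(MW-2) − h(MW-4) = 281.37 − 288.70 = -7.33 m.
Hydraulic gradient: i = |Δh| / L = 7.33 / 684.5 = 0.0107.
Flow is from higher to lower head: from MW-4 toward MW-2, i.e. toward the south.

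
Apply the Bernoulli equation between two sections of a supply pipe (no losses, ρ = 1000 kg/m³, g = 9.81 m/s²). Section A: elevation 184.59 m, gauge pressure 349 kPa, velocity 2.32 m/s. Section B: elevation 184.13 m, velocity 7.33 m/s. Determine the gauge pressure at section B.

Pressure head at A: ψ₁ = P₁/(ρg) = 349×1000 / (1000 × 9.81) = 35.58 m.
Velocity heads: v₁²/2g = 2.32²/19.62 = 0.274 m; v₂²/2g = 7.33²/19.62 = 2.738 m.
Total head H = z₁ + ψ₁ + v₁²/2g = 184.59 + 35.58 + 0.274 = 220.44 m.
ψ₂ = H − z₂ − v₂²/2g = 220.44 − 184.13 − 2.738 = 33.57 m.
P₂ = ρgψ₂ = 1000 × 9.81 × 33.57 ≈ 329 kPa.

P₂ ≈ 329 kPa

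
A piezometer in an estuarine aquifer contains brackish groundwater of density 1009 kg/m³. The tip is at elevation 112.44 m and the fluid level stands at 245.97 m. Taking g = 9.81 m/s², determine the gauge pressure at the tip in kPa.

P ≈ 1320 kPa

Pressure head ψ = h − z = 245.97 − 112.44 = 133.53 m.
P = ρgψ = 1009 × 9.81 × 133.53 = 1321719 Pa ≈ 1320 kPa.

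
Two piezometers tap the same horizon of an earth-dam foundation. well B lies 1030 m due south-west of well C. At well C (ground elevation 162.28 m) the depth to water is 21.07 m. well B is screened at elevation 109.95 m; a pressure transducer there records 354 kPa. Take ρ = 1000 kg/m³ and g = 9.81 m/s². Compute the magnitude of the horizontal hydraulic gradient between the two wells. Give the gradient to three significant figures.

i ≈ 0.00469

Total head at well C: h = 162.28 − 21.07 = 141.21 m.
Pressure head at well B: ψ = P/(ρg) = 354×1000 / (1000 × 9.81) = 36.09 m.
Total head at well B: h = z + ψ = 109.95 + 36.09 = 146.04 m.
Head difference: h(well C) − h(well B) = 141.21 − 146.04 = -4.83 m.
Hydraulic gradient: i = |Δh| / L = 4.83 / 1030 = 0.00469.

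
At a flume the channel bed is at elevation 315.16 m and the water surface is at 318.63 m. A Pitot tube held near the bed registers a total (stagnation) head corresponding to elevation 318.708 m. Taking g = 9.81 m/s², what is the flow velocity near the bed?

Near the bed, under hydrostatic conditions, the piezometric head (z + ψ) equals the free-surface elevation, 318.63 m.
Velocity head = total − piezometric = 318.708 − 318.63 = 0.078 m.
v = √(2g·h_v) = √(2 × 9.81 × 0.078) = 1.24 m/s.

v ≈ 1.24 m/s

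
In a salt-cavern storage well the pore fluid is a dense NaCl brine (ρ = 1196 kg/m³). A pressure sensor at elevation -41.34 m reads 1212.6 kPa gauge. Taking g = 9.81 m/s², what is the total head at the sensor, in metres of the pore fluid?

h ≈ 62.01 m

ψ = P/(ρg) = 1212.6×1000 / (1196 × 9.81) = 103.35 m.
h = z + ψ = -41.34 + 103.35 = 62.01 m.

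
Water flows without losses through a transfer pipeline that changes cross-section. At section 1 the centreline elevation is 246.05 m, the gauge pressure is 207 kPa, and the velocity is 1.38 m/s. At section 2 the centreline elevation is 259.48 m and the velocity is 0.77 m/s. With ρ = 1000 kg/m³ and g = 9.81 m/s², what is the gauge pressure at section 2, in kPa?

Pressure head at 1: ψ₁ = P₁/(ρg) = 207×1000 / (1000 × 9.81) = 21.10 m.
Velocity heads: v₁²/2g = 1.38²/19.62 = 0.097 m; v₂²/2g = 0.77²/19.62 = 0.030 m.
Total head H = z₁ + ψ₁ + v₁²/2g = 246.05 + 21.10 + 0.097 = 267.25 m.
ψ₂ = H − z₂ − v₂²/2g = 267.25 − 259.48 − 0.030 = 7.74 m.
P₂ = ρgψ₂ = 1000 × 9.81 × 7.74 ≈ 75.9 kPa.

P₂ ≈ 75.9 kPa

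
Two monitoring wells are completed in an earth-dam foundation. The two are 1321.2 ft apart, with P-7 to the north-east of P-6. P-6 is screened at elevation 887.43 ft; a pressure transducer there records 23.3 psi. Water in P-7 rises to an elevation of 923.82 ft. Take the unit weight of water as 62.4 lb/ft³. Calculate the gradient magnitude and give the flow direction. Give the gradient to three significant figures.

Pressure head at P-6: ψ = 144·P/γ = 144 × 23.3 / 62.4 = 53.77 ft.
Total head at P-6: h = z + ψ = 887.43 + 53.77 = 941.20 ft.
Total head at P-7: h = 923.82 ft (water level in the piezometer is the total head).
Head difference: h(P-6) − h(P-7) = 941.20 − 923.82 = 17.38 ft.
Hydraulic gradient: i = |Δh| / L = 17.38 / 1321.2 = 0.0132.
Flow is from higher to lower head: from P-6 toward P-7, i.e. toward the north-east.

i ≈ 0.0132; groundwater flows toward the north-east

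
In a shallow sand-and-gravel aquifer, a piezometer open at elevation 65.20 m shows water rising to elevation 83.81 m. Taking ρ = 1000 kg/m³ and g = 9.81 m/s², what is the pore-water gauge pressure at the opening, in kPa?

Pressure head ψ = h − z = 83.81 − 65.20 = 18.61 m.
P = ρgψ = 1000 × 9.81 × 18.61 = 182564 Pa ≈ 183 kPa.

P ≈ 183 kPa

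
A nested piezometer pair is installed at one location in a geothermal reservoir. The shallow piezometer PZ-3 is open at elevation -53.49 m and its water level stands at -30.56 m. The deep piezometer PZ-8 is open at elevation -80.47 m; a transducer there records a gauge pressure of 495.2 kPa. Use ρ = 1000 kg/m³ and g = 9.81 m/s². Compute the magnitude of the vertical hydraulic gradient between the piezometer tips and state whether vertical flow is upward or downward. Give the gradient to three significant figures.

Total head at PZ-3: h = -30.56 m (water level in the standpipe).
Pressure head at PZ-8: ψ = P/(ρg) = 495.2×1000 / (1000 × 9.81) = 50.48 m.
Total head at PZ-8: h = z + ψ = -80.47 + 50.48 = -29.99 m.
Δh = h(PZ-3) − h(PZ-8) = -30.56 − (-29.99) = -0.57 m.
Vertical separation Δz = -53.49 − (-80.47) = 26.98 m.
|i_v| = |Δh| / Δz = 0.57 / 26.98 = 0.0211.
Head is higher in the deep piezometer, so vertical flow is upward (discharge condition).

|i_v| ≈ 0.0211; vertical flow is upward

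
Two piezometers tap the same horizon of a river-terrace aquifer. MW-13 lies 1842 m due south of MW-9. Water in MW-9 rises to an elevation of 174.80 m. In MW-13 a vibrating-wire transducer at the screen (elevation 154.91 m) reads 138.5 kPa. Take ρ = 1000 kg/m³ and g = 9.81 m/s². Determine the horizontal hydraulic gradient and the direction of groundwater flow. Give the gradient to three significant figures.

i ≈ 0.00313; groundwater flows toward the south

Total head at MW-9: h = 174.80 m (water level in the piezometer is the total head).
Pressure head at MW-13: ψ = P/(ρg) = 138.5×1000 / (1000 × 9.81) = 14.12 m.
Total head at MW-13: h = z + ψ = 154.91 + 14.12 = 169.03 m.
Head difference: h(MW-9) − h(MW-13) = 174.80 − 169.03 = 5.77 m.
Hydraulic gradient: i = |Δh| / L = 5.77 / 1842 = 0.00313.
Flow is from higher to lower head: from MW-9 toward MW-13, i.e. toward the south.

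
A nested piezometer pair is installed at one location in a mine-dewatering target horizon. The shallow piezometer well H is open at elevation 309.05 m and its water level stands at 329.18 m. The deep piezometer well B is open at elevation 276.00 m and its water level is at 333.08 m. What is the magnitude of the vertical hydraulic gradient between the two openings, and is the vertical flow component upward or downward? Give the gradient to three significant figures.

|i_v| ≈ 0.118; vertical flow is upward

Total head at well H: h = 329.18 m (water level in the standpipe).
Total head at well B: h = 333.08 m.
Δh = h(well H) − h(well B) = 329.18 − 333.08 = -3.90 m.
Vertical separation Δz = 309.05 − 276.00 = 33.05 m.
|i_v| = |Δh| / Δz = 3.90 / 33.05 = 0.118.
Head is higher in the deep piezometer, so vertical flow is upward (discharge condition).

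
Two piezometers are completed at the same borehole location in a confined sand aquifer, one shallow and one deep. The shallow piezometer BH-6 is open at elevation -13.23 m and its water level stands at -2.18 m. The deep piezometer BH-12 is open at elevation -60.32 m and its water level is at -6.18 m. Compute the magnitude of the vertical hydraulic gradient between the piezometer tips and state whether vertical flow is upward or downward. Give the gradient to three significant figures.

|i_v| ≈ 0.0849; vertical flow is downward

Total head at BH-6: h = -2.18 m (water level in the standpipe).
Total head at BH-12: h = -6.18 m.
Δh = h(BH-6) − h(BH-12) = -2.18 − (-6.18) = 4.00 m.
Vertical separation Δz = -13.23 − (-60.32) = 47.09 m.
|i_v| = |Δh| / Δz = 4.00 / 47.09 = 0.0849.
Head is higher in the shallow piezometer, so vertical flow is downward (recharge condition).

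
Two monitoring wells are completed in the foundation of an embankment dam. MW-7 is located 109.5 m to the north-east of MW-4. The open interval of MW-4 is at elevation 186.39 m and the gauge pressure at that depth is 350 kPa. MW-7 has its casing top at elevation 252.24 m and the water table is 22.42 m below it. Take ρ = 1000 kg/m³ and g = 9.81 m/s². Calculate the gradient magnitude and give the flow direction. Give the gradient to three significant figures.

Pressure head at MW-4: ψ = P/(ρg) = 350×1000 / (1000 × 9.81) = 35.68 m.
Total head at MW-4: h = z + ψ = 186.39 + 35.68 = 222.07 m.
Total head at MW-7: h = 252.24 − 22.42 = 229.82 m.
Head difference: h(MW-4) − h(MW-7) = 222.07 − 229.82 = -7.75 m.
Hydraulic gradient: i = |Δh| / L = 7.75 / 109.5 = 0.0708.
Flow is from higher to lower head: from MW-7 toward MW-4, i.e. toward the south-west.

i ≈ 0.0708; groundwater flows toward the south-west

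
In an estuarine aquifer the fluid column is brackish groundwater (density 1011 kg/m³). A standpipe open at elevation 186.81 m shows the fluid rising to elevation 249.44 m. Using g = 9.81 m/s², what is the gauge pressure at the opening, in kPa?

P ≈ 621 kPa

Pressure head ψ = h − z = 249.44 − 186.81 = 62.63 m.
P = ρgψ = 1011 × 9.81 × 62.63 = 621159 Pa ≈ 621 kPa.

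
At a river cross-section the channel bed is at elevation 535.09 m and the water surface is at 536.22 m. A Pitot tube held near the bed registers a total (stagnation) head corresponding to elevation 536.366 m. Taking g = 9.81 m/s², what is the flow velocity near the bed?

v ≈ 1.69 m/s

Near the bed, under hydrostatic conditions, the piezometric head (z + ψ) equals the free-surface elevation, 536.22 m.
Velocity head = total − piezometric = 536.366 − 536.22 = 0.146 m.
v = √(2g·h_v) = √(2 × 9.81 × 0.146) = 1.69 m/s.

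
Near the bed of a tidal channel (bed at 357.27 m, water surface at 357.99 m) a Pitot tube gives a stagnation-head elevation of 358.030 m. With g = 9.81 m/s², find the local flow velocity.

Near the bed, under hydrostatic conditions, the piezometric head (z + ψ) equals the free-surface elevation, 357.99 m.
Velocity head = total − piezometric = 358.030 − 357.99 = 0.040 m.
v = √(2g·h_v) = √(2 × 9.81 × 0.040) = 0.886 m/s.

v ≈ 0.886 m/s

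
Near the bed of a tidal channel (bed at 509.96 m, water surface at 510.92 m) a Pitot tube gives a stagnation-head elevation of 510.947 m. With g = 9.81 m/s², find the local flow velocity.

Near the bed, under hydrostatic conditions, the piezometric head (z + ψ) equals the free-surface elevation, 510.92 m.
Velocity head = total − piezometric = 510.947 − 510.92 = 0.027 m.
v = √(2g·h_v) = √(2 × 9.81 × 0.027) = 0.728 m/s.

v ≈ 0.728 m/s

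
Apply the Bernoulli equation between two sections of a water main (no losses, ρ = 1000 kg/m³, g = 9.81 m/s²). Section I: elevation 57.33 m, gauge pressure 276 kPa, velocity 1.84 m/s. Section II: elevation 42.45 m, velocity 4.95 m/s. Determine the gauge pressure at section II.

P₂ ≈ 411 kPa

Pressure head at I: ψ₁ = P₁/(ρg) = 276×1000 / (1000 × 9.81) = 28.13 m.
Velocity heads: v₁²/2g = 1.84²/19.62 = 0.173 m; v₂²/2g = 4.95²/19.62 = 1.249 m.
Total head H = z₁ + ψ₁ + v₁²/2g = 57.33 + 28.13 + 0.173 = 85.63 m.
ψ₂ = H − z₂ − v₂²/2g = 85.63 − 42.45 − 1.249 = 41.93 m.
P₂ = ρgψ₂ = 1000 × 9.81 × 41.93 ≈ 411 kPa.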